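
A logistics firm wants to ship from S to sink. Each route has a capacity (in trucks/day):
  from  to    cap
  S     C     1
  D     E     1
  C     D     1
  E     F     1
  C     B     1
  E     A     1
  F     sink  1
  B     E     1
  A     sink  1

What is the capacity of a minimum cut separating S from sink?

1

Max flow = 1 (via 1 augmenting path).
In the residual at optimum, the set reachable from S is {S}.
Cut edges: S→C (cap 1). Sum = 1.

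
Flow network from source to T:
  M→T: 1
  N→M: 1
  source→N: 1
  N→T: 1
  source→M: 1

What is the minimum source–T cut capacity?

Max flow = 2 (via 2 augmenting paths).
In the residual at optimum, the set reachable from source is {source}.
Cut edges: source→N (cap 1), source→M (cap 1). Sum = 2.

2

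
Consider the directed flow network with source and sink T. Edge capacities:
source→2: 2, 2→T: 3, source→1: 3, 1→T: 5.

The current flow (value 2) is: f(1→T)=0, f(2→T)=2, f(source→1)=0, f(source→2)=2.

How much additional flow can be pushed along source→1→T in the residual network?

3

Residual capacities along the path: source→1: 3, 1→T: 5.
Minimum is 3.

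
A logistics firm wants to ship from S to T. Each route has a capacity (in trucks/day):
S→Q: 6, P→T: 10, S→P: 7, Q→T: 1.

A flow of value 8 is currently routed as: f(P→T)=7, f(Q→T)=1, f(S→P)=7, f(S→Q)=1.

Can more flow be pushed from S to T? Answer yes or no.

No

Residual reachable from S: {Q, S}; T is not reachable.
Saturated cut: S→P, Q→T with total capacity 8 = current flow value. Flow is maximum.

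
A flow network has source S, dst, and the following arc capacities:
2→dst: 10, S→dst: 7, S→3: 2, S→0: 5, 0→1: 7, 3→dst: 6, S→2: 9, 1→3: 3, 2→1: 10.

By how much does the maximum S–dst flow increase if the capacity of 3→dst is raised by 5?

0

Original max flow = 21.
Edge 3→dst does not cross the min cut (source side {0, 1, S}), so extra capacity there cannot help.
New max flow = 21. Increase = 0.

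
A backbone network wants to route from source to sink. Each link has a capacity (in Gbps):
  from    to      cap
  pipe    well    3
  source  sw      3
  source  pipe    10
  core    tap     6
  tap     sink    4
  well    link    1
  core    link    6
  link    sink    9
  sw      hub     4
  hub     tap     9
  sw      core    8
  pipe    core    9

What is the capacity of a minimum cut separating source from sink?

11

Max flow = 11 (via 4 augmenting paths).
In the residual at optimum, the set reachable from source is {core, hub, pipe, source, sw, tap, well}.
Cut edges: core→link (cap 6), tap→sink (cap 4), well→link (cap 1). Sum = 11.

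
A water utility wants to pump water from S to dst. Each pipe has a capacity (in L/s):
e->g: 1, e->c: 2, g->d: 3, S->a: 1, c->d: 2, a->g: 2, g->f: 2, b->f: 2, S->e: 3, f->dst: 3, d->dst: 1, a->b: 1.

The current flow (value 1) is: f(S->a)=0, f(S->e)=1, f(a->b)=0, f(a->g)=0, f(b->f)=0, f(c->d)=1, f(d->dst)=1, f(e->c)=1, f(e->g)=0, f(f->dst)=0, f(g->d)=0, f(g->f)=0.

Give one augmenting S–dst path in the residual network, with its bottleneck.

Residual along S->e->g->f->dst: S->e: 2, e->g: 1, g->f: 2, f->dst: 3.
Bottleneck = min = 1.

S->e->g->f->dst, bottleneck 1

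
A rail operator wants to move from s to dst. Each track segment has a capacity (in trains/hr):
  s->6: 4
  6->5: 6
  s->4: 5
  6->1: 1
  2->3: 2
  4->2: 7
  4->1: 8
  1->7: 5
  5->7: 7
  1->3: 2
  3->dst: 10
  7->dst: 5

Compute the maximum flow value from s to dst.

Augment s->6->5->7->dst: bottleneck 4. Total 4.
Augment s->4->1->7->dst: bottleneck 1. Total 5.
Augment s->4->1->3->dst: bottleneck 2. Total 7.
Augment s->4->2->3->dst: bottleneck 2. Total 9.
No augmenting path remains in the residual graph.

9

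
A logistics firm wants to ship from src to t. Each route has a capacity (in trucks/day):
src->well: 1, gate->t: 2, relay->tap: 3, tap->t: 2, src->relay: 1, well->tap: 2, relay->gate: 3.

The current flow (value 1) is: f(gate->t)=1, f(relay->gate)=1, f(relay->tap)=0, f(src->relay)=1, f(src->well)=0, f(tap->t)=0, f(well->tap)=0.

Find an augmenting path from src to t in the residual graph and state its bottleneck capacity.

Residual along src->well->tap->t: src->well: 1, well->tap: 2, tap->t: 2.
Bottleneck = min = 1.

src->well->tap->t, bottleneck 1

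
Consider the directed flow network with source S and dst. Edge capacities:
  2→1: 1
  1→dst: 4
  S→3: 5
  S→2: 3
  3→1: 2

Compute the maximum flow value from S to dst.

Augment S→3→1→dst: bottleneck 2. Total 2.
Augment S→2→1→dst: bottleneck 1. Total 3.
No augmenting path remains in the residual graph.

3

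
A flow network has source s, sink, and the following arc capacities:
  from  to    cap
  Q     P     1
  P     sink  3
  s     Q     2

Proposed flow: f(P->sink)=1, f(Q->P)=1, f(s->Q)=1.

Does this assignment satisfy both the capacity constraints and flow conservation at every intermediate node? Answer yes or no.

Yes

Every edge has 0 ≤ f(e) ≤ cap(e).
At each intermediate node, inflow equals outflow.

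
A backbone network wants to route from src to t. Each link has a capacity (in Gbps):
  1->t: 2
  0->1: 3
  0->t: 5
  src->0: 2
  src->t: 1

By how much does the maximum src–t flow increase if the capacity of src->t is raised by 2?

Original max flow = 3.
After raising cap(src->t), augmenting paths through that edge carry 2 more units.
New max flow = 5. Increase = 2.

2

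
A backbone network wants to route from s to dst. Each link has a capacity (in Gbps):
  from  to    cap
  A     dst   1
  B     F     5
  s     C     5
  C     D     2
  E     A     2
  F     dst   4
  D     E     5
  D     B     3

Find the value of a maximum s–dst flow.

2

Augment s->C->D->E->A->dst: bottleneck 1. Total 1.
Augment s->C->D->B->F->dst: bottleneck 1. Total 2.
No augmenting path remains in the residual graph.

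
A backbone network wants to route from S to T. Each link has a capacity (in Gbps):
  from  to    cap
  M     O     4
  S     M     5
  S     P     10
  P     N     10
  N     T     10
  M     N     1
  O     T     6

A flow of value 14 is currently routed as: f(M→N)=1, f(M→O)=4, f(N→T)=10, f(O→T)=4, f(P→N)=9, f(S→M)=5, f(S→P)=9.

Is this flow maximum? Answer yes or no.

Residual reachable from S: {M, N, P, S}; T is not reachable.
Saturated cut: M→O, N→T with total capacity 14 = current flow value. Flow is maximum.

Yes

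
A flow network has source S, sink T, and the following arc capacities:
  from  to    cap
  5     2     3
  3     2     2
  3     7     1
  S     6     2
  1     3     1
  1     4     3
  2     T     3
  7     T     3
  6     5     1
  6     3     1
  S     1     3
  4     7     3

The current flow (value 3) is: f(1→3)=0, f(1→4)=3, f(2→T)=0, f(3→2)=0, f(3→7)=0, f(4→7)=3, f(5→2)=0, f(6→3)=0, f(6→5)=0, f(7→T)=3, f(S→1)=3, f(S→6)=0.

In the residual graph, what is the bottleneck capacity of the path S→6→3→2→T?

Residual capacities along the path: S→6: 2, 6→3: 1, 3→2: 2, 2→T: 3.
Minimum is 1.

1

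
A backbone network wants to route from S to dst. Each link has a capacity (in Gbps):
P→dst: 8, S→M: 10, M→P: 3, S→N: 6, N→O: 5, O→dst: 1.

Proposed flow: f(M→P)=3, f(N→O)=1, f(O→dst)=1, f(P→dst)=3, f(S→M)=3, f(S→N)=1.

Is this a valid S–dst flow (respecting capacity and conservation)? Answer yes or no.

Yes

Every edge has 0 ≤ f(e) ≤ cap(e).
At each intermediate node, inflow equals outflow.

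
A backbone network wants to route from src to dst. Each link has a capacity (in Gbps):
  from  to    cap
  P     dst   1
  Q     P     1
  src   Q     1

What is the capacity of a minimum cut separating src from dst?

Max flow = 1 (via 1 augmenting path).
In the residual at optimum, the set reachable from src is {src}.
Cut edges: src→Q (cap 1). Sum = 1.

1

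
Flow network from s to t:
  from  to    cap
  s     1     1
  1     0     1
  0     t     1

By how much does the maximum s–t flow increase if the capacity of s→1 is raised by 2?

0

Original max flow = 1.
Even with extra capacity on s→1, another cut of capacity 1 remains binding.
New max flow = 1. Increase = 0.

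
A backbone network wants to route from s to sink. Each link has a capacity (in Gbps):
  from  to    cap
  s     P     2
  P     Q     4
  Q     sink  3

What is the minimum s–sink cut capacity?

Max flow = 2 (via 1 augmenting path).
In the residual at optimum, the set reachable from s is {s}.
Cut edges: s->P (cap 2). Sum = 2.

2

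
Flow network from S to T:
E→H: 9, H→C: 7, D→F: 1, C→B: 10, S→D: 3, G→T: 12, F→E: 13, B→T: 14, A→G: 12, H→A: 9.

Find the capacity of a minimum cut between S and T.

1

Max flow = 1 (via 1 augmenting path).
In the residual at optimum, the set reachable from S is {D, S}.
Cut edges: D→F (cap 1). Sum = 1.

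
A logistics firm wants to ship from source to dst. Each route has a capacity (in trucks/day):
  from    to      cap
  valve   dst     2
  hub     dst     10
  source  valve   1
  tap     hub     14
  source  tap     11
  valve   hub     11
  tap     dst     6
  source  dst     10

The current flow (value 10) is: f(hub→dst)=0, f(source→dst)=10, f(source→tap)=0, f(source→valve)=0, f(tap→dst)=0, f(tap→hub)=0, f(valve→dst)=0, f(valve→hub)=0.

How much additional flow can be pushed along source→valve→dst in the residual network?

1

Residual capacities along the path: source→valve: 1, valve→dst: 2.
Minimum is 1.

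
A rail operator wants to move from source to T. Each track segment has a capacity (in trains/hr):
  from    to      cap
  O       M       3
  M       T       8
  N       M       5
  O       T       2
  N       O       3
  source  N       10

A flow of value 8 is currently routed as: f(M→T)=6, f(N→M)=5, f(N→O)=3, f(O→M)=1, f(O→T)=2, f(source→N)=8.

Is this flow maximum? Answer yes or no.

Residual reachable from source: {N, source}; T is not reachable.
Saturated cut: N→O, N→M with total capacity 8 = current flow value. Flow is maximum.

Yes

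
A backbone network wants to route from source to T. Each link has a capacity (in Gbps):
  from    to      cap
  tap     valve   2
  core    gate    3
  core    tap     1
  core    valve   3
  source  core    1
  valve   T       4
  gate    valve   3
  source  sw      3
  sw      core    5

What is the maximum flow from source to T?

Augment source→core→valve→T: bottleneck 1. Total 1.
Augment source→sw→core→valve→T: bottleneck 2. Total 3.
Augment source→sw→core→gate→valve→T: bottleneck 1. Total 4.
No augmenting path remains in the residual graph.

4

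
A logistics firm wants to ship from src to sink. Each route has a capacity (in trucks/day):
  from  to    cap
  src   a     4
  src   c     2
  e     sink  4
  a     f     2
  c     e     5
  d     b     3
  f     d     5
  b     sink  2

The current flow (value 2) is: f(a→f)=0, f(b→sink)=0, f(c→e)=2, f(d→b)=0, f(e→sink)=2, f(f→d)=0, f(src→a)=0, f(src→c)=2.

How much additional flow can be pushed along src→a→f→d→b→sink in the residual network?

2

Residual capacities along the path: src→a: 4, a→f: 2, f→d: 5, d→b: 3, b→sink: 2.
Minimum is 2.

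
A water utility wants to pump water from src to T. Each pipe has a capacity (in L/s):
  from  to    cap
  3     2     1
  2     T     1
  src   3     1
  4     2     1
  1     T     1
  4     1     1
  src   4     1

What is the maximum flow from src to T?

2

Augment src→4→1→T: bottleneck 1. Total 1.
Augment src→3→2→T: bottleneck 1. Total 2.
No augmenting path remains in the residual graph.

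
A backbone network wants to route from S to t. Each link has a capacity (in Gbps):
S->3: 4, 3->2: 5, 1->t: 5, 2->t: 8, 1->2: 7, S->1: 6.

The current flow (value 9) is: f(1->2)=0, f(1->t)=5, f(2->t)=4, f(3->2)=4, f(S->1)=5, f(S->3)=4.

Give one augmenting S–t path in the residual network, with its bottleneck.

Residual along S->1->2->t: S->1: 1, 1->2: 7, 2->t: 4.
Bottleneck = min = 1.

S->1->2->t, bottleneck 1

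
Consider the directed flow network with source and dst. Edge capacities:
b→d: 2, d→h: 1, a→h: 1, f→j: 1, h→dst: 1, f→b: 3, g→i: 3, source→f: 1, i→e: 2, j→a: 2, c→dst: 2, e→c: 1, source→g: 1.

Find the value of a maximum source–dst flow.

Augment source→f→j→a→h→dst: bottleneck 1. Total 1.
Augment source→g→i→e→c→dst: bottleneck 1. Total 2.
No augmenting path remains in the residual graph.

2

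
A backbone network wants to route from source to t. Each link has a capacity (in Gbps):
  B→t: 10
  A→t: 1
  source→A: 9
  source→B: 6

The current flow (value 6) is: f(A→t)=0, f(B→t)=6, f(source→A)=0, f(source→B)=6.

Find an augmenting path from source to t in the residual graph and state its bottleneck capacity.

source→A→t, bottleneck 1

Residual along source→A→t: source→A: 9, A→t: 1.
Bottleneck = min = 1.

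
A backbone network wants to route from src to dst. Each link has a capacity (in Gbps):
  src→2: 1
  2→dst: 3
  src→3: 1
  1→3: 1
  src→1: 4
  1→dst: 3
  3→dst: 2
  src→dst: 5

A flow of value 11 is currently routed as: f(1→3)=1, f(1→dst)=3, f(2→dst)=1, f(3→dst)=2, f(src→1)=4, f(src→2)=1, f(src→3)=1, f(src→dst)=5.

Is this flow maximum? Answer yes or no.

Residual reachable from src: {src}; dst is not reachable.
Saturated cut: src→1, src→3, src→2, src→dst with total capacity 11 = current flow value. Flow is maximum.

Yes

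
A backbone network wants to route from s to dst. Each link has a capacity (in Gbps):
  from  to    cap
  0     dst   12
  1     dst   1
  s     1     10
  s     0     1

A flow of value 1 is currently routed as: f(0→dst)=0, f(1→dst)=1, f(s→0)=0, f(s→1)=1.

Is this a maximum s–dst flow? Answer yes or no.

No

Residual path s→0→dst has bottleneck 1 > 0.
Pushing 1 along it raises the flow to 2, so the given flow is not maximum.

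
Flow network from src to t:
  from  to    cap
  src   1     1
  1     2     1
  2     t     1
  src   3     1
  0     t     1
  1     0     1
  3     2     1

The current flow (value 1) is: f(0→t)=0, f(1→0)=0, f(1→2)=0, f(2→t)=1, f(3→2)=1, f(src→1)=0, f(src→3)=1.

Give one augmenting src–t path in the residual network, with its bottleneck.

Residual along src→1→0→t: src→1: 1, 1→0: 1, 0→t: 1.
Bottleneck = min = 1.

src→1→0→t, bottleneck 1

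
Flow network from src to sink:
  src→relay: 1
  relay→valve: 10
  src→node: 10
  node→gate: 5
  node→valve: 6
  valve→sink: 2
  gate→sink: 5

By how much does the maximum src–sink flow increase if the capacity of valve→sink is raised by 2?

2

Original max flow = 7.
After raising cap(valve→sink), augmenting paths through that edge carry 2 more units.
New max flow = 9. Increase = 2.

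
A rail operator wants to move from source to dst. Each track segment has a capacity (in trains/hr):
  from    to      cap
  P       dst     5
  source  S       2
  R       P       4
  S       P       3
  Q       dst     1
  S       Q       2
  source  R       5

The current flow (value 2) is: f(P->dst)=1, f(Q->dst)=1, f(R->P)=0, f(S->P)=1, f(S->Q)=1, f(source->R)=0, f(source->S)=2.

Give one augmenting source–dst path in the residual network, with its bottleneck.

source->R->P->dst, bottleneck 4

Residual along source->R->P->dst: source->R: 5, R->P: 4, P->dst: 4.
Bottleneck = min = 4.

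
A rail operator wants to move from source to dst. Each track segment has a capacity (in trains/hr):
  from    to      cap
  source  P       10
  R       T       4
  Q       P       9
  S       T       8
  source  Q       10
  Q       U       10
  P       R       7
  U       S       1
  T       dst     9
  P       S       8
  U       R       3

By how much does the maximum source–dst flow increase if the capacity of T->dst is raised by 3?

3

Original max flow = 9.
After raising cap(T->dst), augmenting paths through that edge carry 3 more units.
New max flow = 12. Increase = 3.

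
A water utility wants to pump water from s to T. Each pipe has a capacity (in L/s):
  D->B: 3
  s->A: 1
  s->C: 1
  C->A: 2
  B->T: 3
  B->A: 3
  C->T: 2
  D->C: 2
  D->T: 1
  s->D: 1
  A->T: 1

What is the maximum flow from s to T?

3

Augment s->D->T: bottleneck 1. Total 1.
Augment s->C->T: bottleneck 1. Total 2.
Augment s->A->T: bottleneck 1. Total 3.
No augmenting path remains in the residual graph.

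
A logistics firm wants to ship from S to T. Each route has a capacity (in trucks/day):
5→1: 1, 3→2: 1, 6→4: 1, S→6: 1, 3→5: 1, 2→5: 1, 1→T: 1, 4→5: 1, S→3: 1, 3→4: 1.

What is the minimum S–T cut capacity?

1

Max flow = 1 (via 1 augmenting path).
In the residual at optimum, the set reachable from S is {2, 3, 4, 5, 6, S}.
Cut edges: 5→1 (cap 1). Sum = 1.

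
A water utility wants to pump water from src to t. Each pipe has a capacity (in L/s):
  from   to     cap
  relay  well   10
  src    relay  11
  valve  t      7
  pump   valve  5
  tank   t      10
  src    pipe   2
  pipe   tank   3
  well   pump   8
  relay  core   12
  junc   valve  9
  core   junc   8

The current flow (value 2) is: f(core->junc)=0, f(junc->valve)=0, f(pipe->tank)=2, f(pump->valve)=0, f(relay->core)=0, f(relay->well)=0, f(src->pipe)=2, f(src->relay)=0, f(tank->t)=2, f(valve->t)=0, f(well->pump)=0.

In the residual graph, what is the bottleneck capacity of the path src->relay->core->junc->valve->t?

7

Residual capacities along the path: src->relay: 11, relay->core: 12, core->junc: 8, junc->valve: 9, valve->t: 7.
Minimum is 7.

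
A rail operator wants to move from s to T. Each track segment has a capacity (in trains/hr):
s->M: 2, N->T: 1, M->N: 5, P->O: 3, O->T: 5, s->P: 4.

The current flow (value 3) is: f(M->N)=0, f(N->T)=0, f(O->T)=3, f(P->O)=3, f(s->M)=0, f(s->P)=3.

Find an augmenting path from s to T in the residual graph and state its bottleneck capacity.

Residual along s->M->N->T: s->M: 2, M->N: 5, N->T: 1.
Bottleneck = min = 1.

s->M->N->T, bottleneck 1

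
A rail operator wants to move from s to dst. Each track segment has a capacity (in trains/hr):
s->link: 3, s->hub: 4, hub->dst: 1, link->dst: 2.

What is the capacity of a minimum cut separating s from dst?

Max flow = 3 (via 2 augmenting paths).
In the residual at optimum, the set reachable from s is {hub, link, s}.
Cut edges: link->dst (cap 2), hub->dst (cap 1). Sum = 3.

3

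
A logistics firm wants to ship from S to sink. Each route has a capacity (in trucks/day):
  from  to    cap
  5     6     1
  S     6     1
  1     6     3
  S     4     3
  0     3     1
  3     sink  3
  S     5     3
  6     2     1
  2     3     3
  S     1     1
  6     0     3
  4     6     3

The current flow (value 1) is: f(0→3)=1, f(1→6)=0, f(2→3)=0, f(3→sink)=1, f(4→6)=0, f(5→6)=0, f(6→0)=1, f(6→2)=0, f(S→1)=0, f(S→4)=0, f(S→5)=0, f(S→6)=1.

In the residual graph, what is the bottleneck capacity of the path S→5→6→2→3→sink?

1

Residual capacities along the path: S→5: 3, 5→6: 1, 6→2: 1, 2→3: 3, 3→sink: 2.
Minimum is 1.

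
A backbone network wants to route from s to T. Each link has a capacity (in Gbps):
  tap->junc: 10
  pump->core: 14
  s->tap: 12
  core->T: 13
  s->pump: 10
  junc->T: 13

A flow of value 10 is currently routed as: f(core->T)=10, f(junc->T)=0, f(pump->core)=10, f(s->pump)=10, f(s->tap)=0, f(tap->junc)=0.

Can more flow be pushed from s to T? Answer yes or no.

Residual path s->tap->junc->T has bottleneck 10 > 0.
Pushing 10 along it raises the flow to 20, so the given flow is not maximum.

Yes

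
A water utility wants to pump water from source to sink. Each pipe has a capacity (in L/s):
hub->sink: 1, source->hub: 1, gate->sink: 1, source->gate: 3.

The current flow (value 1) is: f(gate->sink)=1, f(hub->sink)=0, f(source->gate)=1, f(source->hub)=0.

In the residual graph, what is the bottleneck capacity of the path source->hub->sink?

1

Residual capacities along the path: source->hub: 1, hub->sink: 1.
Minimum is 1.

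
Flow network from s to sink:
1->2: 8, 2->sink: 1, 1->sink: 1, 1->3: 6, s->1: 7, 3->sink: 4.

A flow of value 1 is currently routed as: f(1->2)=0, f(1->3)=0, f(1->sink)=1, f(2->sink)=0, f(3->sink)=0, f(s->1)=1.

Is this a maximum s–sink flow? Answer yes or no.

No

Residual path s->1->3->sink has bottleneck 4 > 0.
Pushing 4 along it raises the flow to 5, so the given flow is not maximum.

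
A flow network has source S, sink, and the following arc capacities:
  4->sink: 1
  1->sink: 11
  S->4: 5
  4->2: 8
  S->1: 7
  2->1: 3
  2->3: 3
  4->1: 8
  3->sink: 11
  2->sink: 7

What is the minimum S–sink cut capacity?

Max flow = 12 (via 3 augmenting paths).
In the residual at optimum, the set reachable from S is {S}.
Cut edges: S->4 (cap 5), S->1 (cap 7). Sum = 12.

12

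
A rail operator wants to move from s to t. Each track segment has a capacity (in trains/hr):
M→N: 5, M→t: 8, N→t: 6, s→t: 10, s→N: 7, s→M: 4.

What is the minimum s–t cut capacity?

Max flow = 20 (via 3 augmenting paths).
In the residual at optimum, the set reachable from s is {N, s}.
Cut edges: s→M (cap 4), s→t (cap 10), N→t (cap 6). Sum = 20.

20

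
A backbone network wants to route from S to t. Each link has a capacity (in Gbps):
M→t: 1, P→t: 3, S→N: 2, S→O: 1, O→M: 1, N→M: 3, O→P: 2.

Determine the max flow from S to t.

2

Augment S→N→M→t: bottleneck 1. Total 1.
Augment S→O→P→t: bottleneck 1. Total 2.
No augmenting path remains in the residual graph.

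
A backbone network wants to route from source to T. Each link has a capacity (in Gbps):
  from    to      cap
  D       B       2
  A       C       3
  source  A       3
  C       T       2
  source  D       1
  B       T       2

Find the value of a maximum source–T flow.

3

Augment source→A→C→T: bottleneck 2. Total 2.
Augment source→D→B→T: bottleneck 1. Total 3.
No augmenting path remains in the residual graph.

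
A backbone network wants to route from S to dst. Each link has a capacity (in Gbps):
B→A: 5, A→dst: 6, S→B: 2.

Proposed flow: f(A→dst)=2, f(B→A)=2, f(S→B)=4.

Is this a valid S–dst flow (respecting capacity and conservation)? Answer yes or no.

No

Capacity violated on S→B: flow 4 > capacity 2.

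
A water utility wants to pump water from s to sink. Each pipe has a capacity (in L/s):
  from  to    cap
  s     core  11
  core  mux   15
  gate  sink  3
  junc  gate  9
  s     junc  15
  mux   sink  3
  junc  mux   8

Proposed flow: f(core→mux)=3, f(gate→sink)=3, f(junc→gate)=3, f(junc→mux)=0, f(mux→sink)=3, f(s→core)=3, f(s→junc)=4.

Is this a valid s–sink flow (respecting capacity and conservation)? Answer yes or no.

No

Conservation fails at junc: inflow 4 ≠ outflow 3.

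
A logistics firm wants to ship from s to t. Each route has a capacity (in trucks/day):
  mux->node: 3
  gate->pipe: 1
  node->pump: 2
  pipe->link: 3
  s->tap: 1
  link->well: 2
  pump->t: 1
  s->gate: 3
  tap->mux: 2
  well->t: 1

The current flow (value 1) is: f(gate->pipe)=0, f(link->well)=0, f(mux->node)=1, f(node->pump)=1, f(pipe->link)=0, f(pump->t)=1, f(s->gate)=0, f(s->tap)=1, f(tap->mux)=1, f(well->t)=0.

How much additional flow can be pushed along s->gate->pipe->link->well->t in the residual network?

1

Residual capacities along the path: s->gate: 3, gate->pipe: 1, pipe->link: 3, link->well: 2, well->t: 1.
Minimum is 1.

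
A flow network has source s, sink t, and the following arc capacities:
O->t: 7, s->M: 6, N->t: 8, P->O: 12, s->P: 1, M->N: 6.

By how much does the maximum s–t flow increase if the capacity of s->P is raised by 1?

1

Original max flow = 7.
After raising cap(s->P), augmenting paths through that edge carry 1 more unit.
New max flow = 8. Increase = 1.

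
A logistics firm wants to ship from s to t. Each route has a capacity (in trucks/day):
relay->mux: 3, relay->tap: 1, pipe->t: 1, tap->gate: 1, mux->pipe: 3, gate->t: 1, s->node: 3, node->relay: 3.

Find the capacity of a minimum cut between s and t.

Max flow = 2 (via 2 augmenting paths).
In the residual at optimum, the set reachable from s is {mux, node, pipe, relay, s}.
Cut edges: relay->tap (cap 1), pipe->t (cap 1). Sum = 2.

2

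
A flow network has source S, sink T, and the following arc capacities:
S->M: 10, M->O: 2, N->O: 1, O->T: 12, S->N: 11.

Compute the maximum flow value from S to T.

Augment S->N->O->T: bottleneck 1. Total 1.
Augment S->M->O->T: bottleneck 2. Total 3.
No augmenting path remains in the residual graph.

3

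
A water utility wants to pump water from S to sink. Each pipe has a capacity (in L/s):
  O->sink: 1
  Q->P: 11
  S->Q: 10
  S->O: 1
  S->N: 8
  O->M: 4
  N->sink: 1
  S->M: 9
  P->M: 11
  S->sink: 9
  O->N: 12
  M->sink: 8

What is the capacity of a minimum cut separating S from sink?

Max flow = 19 (via 4 augmenting paths).
In the residual at optimum, the set reachable from S is {M, N, P, Q, S}.
Cut edges: S->O (cap 1), S->sink (cap 9), N->sink (cap 1), M->sink (cap 8). Sum = 19.

19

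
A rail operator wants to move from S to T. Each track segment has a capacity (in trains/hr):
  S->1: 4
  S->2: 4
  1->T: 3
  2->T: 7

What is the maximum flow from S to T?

7

Augment S->2->T: bottleneck 4. Total 4.
Augment S->1->T: bottleneck 3. Total 7.
No augmenting path remains in the residual graph.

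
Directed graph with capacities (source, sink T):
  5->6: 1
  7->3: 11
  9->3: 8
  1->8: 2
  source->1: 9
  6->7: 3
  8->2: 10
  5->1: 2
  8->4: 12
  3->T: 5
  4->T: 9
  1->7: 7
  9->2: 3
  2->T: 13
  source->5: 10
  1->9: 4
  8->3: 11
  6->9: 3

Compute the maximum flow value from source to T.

10

Augment source->1->8->4->T: bottleneck 2. Total 2.
Augment source->1->9->3->T: bottleneck 4. Total 6.
Augment source->1->7->3->T: bottleneck 1. Total 7.
Augment source->5->6->9->2->T: bottleneck 1. Total 8.
Augment source->1->7->3->9->2->T: bottleneck 2. Total 10.
No augmenting path remains in the residual graph.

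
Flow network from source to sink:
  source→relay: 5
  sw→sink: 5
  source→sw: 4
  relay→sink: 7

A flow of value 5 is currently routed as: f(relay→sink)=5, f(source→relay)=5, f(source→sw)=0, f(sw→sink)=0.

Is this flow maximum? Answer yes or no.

No

Residual path source→sw→sink has bottleneck 4 > 0.
Pushing 4 along it raises the flow to 9, so the given flow is not maximum.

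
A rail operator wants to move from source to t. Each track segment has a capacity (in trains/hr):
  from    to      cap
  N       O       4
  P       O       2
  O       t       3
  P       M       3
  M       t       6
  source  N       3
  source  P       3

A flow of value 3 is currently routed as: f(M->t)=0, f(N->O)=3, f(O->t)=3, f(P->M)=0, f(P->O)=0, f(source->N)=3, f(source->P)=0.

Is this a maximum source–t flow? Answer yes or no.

Residual path source->P->M->t has bottleneck 3 > 0.
Pushing 3 along it raises the flow to 6, so the given flow is not maximum.

No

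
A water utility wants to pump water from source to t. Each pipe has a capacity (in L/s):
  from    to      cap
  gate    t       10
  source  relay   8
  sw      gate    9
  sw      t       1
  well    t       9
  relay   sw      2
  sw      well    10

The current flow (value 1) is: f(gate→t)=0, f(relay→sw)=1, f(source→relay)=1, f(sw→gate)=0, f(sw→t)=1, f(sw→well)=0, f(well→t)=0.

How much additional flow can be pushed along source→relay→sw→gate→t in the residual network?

Residual capacities along the path: source→relay: 7, relay→sw: 1, sw→gate: 9, gate→t: 10.
Minimum is 1.

1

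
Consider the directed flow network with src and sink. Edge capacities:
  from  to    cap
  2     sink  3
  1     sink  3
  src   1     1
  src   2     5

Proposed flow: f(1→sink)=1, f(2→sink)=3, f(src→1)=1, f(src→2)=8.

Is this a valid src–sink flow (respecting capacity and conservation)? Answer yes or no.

No

Capacity violated on src→2: flow 8 > capacity 5.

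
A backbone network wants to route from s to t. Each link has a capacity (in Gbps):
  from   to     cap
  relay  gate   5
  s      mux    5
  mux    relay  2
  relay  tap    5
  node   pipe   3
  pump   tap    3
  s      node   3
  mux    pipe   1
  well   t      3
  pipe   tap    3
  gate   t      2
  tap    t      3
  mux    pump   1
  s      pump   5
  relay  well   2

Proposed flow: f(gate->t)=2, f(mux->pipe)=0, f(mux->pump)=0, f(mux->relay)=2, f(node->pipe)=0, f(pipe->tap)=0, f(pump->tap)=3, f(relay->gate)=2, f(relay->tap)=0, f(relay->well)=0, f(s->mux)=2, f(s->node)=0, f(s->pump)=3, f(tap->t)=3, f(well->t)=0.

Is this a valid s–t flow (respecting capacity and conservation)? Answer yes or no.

Yes

Every edge has 0 ≤ f(e) ≤ cap(e).
At each intermediate node, inflow equals outflow.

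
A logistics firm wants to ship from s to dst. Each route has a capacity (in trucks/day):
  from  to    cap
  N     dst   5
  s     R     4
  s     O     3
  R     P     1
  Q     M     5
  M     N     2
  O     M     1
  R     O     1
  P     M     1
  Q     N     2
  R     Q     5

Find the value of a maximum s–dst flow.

4

Augment s→R→Q→N→dst: bottleneck 2. Total 2.
Augment s→O→M→N→dst: bottleneck 1. Total 3.
Augment s→R→Q→M→N→dst: bottleneck 1. Total 4.
No augmenting path remains in the residual graph.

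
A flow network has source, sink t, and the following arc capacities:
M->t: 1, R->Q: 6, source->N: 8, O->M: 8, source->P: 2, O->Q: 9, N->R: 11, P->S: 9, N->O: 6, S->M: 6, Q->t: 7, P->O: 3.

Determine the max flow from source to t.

8

Augment source->N->R->Q->t: bottleneck 6. Total 6.
Augment source->N->O->Q->t: bottleneck 1. Total 7.
Augment source->N->O->M->t: bottleneck 1. Total 8.
No augmenting path remains in the residual graph.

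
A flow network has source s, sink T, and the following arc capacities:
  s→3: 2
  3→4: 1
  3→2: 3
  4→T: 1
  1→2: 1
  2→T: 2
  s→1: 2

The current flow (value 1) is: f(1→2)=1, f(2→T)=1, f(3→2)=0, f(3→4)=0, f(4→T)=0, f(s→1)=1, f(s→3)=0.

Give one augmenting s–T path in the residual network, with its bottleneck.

Residual along s→3→2→T: s→3: 2, 3→2: 3, 2→T: 1.
Bottleneck = min = 1.

s→3→2→T, bottleneck 1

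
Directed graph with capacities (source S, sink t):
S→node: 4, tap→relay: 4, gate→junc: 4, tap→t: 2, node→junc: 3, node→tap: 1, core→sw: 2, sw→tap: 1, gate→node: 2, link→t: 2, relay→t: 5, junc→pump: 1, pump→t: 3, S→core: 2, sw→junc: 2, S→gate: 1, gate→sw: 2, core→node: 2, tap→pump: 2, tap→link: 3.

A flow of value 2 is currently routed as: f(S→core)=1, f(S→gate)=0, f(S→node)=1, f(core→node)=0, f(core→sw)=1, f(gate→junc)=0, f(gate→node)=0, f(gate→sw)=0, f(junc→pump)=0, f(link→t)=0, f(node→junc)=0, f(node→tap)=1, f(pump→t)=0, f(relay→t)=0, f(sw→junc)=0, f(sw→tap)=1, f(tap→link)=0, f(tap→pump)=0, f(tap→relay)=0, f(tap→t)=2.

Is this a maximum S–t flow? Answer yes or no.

Residual path S→gate→junc→pump→t has bottleneck 1 > 0.
Pushing 1 along it raises the flow to 3, so the given flow is not maximum.

No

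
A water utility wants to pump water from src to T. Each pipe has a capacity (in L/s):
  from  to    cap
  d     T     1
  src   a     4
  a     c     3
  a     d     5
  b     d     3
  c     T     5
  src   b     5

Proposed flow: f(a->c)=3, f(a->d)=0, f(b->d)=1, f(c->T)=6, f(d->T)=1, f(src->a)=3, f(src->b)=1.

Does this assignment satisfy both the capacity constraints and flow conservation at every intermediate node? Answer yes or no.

No

Capacity violated on c->T: flow 6 > capacity 5.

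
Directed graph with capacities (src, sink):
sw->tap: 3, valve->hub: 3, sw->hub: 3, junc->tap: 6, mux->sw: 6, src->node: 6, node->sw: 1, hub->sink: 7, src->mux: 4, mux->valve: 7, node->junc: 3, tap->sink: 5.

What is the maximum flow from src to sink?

8

Augment src->node->junc->tap->sink: bottleneck 3. Total 3.
Augment src->node->sw->tap->sink: bottleneck 1. Total 4.
Augment src->mux->sw->tap->sink: bottleneck 1. Total 5.
Augment src->mux->sw->hub->sink: bottleneck 3. Total 8.
No augmenting path remains in the residual graph.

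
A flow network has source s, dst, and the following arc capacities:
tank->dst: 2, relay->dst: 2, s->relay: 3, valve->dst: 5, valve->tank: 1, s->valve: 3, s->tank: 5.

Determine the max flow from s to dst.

Augment s->valve->dst: bottleneck 3. Total 3.
Augment s->relay->dst: bottleneck 2. Total 5.
Augment s->tank->dst: bottleneck 2. Total 7.
No augmenting path remains in the residual graph.

7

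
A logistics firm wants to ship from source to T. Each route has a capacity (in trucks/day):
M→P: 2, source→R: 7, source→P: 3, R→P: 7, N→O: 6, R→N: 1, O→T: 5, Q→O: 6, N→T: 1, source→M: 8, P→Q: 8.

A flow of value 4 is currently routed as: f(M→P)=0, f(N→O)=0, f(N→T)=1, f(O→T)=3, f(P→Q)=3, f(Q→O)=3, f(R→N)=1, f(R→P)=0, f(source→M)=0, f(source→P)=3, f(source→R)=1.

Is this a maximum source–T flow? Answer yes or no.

Residual path source→R→P→Q→O→T has bottleneck 2 > 0.
Pushing 2 along it raises the flow to 6, so the given flow is not maximum.

No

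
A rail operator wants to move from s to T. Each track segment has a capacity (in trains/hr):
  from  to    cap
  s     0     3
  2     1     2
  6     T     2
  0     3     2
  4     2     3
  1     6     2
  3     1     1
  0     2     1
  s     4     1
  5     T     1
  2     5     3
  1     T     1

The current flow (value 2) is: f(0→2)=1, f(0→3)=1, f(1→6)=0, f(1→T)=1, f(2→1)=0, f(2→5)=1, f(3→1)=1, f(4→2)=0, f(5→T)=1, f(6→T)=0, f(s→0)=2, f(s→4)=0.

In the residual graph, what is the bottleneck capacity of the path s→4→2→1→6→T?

1

Residual capacities along the path: s→4: 1, 4→2: 3, 2→1: 2, 1→6: 2, 6→T: 2.
Minimum is 1.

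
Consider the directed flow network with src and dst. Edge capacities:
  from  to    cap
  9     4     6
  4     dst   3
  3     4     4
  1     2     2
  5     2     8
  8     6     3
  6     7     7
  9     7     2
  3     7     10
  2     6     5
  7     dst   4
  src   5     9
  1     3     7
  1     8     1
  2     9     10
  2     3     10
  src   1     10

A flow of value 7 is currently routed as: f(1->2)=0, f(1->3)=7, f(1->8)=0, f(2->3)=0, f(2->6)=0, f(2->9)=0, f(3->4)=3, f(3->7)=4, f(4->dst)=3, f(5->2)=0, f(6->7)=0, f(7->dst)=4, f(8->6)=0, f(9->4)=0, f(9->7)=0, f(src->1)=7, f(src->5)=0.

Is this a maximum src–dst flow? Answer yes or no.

Residual reachable from src: {1, 2, 3, 4, 5, 6, 7, 8, 9, src}; dst is not reachable.
Saturated cut: 7->dst, 4->dst with total capacity 7 = current flow value. Flow is maximum.

Yes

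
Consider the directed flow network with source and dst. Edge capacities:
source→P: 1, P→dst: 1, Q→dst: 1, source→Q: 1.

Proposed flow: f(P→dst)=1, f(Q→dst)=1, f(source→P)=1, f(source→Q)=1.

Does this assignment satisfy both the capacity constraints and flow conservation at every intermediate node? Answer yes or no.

Yes

Every edge has 0 ≤ f(e) ≤ cap(e).
At each intermediate node, inflow equals outflow.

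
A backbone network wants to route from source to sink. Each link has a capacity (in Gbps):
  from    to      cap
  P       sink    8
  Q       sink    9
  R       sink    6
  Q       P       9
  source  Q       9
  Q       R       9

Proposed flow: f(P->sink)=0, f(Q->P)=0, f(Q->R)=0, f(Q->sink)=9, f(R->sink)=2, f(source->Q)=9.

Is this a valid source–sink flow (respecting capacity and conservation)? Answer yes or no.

Conservation fails at R: inflow 0 ≠ outflow 2.

No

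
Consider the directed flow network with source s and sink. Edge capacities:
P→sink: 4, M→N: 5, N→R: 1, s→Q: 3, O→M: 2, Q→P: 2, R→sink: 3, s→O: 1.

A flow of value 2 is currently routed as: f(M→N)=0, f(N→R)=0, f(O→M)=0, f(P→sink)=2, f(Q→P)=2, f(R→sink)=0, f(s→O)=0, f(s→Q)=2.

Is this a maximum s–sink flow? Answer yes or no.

No

Residual path s→O→M→N→R→sink has bottleneck 1 > 0.
Pushing 1 along it raises the flow to 3, so the given flow is not maximum.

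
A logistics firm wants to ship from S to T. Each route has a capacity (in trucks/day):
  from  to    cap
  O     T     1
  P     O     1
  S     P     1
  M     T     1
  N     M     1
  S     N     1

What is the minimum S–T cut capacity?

2

Max flow = 2 (via 2 augmenting paths).
In the residual at optimum, the set reachable from S is {S}.
Cut edges: S→N (cap 1), S→P (cap 1). Sum = 2.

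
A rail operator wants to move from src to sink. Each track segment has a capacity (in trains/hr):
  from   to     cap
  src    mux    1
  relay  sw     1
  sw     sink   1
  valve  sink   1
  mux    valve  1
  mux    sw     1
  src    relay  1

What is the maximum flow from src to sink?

2

Augment src→relay→sw→sink: bottleneck 1. Total 1.
Augment src→mux→valve→sink: bottleneck 1. Total 2.
No augmenting path remains in the residual graph.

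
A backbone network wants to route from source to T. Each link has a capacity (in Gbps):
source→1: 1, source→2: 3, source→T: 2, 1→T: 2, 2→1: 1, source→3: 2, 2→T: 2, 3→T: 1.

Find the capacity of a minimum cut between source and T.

Max flow = 7 (via 5 augmenting paths).
In the residual at optimum, the set reachable from source is {3, source}.
Cut edges: source→2 (cap 3), source→1 (cap 1), source→T (cap 2), 3→T (cap 1). Sum = 7.

7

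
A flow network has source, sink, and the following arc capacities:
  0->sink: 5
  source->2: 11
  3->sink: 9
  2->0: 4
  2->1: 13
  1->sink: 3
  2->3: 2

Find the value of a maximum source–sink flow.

Augment source->2->1->sink: bottleneck 3. Total 3.
Augment source->2->0->sink: bottleneck 4. Total 7.
Augment source->2->3->sink: bottleneck 2. Total 9.
No augmenting path remains in the residual graph.

9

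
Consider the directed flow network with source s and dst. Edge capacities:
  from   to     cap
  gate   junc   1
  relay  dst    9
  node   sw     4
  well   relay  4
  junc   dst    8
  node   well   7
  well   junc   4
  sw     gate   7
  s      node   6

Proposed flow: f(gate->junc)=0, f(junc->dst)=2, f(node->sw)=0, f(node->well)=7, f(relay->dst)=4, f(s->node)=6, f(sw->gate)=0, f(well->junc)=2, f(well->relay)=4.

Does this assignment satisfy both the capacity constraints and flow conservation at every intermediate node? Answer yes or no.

No

Conservation fails at node: inflow 6 ≠ outflow 7.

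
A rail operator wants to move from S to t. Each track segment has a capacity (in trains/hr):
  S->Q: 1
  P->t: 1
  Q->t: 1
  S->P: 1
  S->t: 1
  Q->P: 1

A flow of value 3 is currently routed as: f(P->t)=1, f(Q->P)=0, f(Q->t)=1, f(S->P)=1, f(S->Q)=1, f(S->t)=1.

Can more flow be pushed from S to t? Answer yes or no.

No

Residual reachable from S: {S}; t is not reachable.
Saturated cut: S->Q, S->P, S->t with total capacity 3 = current flow value. Flow is maximum.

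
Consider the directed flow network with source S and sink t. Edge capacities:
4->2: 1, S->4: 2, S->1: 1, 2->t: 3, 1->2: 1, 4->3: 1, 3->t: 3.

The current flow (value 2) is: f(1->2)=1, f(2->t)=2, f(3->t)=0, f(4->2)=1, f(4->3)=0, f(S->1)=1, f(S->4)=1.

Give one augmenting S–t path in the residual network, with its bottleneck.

S->4->3->t, bottleneck 1

Residual along S->4->3->t: S->4: 1, 4->3: 1, 3->t: 3.
Bottleneck = min = 1.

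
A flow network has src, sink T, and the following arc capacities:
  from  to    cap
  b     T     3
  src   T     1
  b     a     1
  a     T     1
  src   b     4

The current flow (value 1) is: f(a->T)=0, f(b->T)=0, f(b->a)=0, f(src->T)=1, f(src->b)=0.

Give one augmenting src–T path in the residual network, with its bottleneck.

src->b->T, bottleneck 3

Residual along src->b->T: src->b: 4, b->T: 3.
Bottleneck = min = 3.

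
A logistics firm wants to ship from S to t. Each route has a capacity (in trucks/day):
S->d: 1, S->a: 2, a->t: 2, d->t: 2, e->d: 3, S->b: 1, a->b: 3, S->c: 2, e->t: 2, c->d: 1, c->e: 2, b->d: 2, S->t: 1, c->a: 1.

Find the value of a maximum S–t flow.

Augment S->t: bottleneck 1. Total 1.
Augment S->a->t: bottleneck 2. Total 3.
Augment S->d->t: bottleneck 1. Total 4.
Augment S->c->e->t: bottleneck 2. Total 6.
Augment S->b->d->t: bottleneck 1. Total 7.
No augmenting path remains in the residual graph.

7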